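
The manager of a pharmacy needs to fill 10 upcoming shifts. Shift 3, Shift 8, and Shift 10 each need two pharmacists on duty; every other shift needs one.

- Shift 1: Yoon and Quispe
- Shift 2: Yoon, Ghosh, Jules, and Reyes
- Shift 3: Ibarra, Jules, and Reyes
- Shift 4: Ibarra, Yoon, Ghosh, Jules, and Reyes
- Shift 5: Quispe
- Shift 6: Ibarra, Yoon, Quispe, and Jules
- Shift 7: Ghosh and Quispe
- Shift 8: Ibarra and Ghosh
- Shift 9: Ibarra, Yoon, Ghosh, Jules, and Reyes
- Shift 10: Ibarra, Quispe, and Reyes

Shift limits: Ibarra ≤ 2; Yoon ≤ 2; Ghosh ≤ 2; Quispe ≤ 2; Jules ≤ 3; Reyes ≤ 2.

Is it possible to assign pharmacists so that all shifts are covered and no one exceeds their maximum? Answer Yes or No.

Yes

Shift 5 can only be covered by Quispe, so that assignment is forced.
Shift 8 can only be covered by Ibarra and Ghosh, so that assignment is forced.
One valid schedule: Shift 1→Yoon, Shift 2→Yoon, Shift 3→Ibarra+Jules, Shift 4→Jules, Shift 5→Quispe, Shift 6→Jules, Shift 7→Ghosh, Shift 8→Ibarra+Ghosh, Shift 9→Reyes, Shift 10→Quispe+Reyes.
Loads: Ibarra 2/2, Yoon 2/2, Ghosh 2/2, Quispe 2/2, Jules 3/3, Reyes 2/2 — all within limits.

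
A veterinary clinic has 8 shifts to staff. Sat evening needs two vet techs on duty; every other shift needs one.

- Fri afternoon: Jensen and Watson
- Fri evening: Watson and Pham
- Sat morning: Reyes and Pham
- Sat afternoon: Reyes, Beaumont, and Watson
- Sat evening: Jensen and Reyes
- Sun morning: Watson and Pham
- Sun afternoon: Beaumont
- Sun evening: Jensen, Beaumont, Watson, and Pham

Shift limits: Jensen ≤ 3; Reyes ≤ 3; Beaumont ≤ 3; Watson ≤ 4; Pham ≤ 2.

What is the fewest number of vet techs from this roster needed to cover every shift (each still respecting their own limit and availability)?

9 slots to fill and no one can take more than 4, so at least ⌈9/4⌉ = 3 vet techs are needed.
Shifts {Fri evening, Sat evening, Sun afternoon} need 4 slots, but among the vet techs available for them (Jensen, Reyes, Beaumont, Watson, and Pham) any 3 together supply at most 3. So 3 vet techs are not enough.
Jensen, Reyes, Beaumont, and Watson alone can cover everything: Fri afternoon→Jensen, Fri evening→Watson, Sat morning→Reyes, Sat afternoon→Reyes, Sat evening→Jensen+Reyes, Sun morning→Watson, Sun afternoon→Beaumont, Sun evening→Jensen.

4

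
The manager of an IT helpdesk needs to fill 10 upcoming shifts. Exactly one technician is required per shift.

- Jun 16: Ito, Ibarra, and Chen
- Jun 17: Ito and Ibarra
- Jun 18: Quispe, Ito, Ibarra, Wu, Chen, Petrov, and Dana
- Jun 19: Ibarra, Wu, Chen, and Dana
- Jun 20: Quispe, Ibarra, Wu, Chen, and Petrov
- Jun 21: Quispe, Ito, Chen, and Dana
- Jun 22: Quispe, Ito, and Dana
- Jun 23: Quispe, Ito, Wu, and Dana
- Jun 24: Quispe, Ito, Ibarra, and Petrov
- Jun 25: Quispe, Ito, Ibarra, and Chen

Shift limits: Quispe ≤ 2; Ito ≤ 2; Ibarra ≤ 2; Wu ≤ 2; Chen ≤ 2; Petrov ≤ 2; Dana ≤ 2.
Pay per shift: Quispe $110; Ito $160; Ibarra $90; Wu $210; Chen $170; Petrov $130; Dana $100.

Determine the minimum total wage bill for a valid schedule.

Picking the cheapest available technician for each shift independently would cost $930, but that ignores the shift limits.
An optimal schedule: Jun 16→Ibarra, Jun 17→Ibarra, Jun 18→Ito, Jun 19→Dana, Jun 20→Petrov, Jun 21→Quispe, Jun 22→Dana, Jun 23→Quispe, Jun 24→Petrov, Jun 25→Ito.
Total: 90 + 90 + 160 + 100 + 130 + 110 + 100 + 110 + 130 + 160 = $1180.

$1180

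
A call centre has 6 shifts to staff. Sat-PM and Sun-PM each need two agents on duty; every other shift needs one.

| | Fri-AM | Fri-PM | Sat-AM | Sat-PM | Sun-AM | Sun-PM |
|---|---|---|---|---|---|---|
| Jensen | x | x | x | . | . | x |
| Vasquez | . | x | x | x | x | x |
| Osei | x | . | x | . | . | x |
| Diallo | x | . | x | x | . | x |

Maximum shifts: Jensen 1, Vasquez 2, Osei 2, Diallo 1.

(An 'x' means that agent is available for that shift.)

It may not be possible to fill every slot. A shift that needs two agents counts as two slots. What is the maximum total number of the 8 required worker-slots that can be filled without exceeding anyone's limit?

Total capacity across all agents is 1+2+2+1 = 6, and 8 slots are needed, so at most 6 can be filled.
An assignment achieving 6: Fri-AM→Osei, Fri-PM→Jensen, Sat-AM→Osei, Sat-PM→Vasquez+Diallo, Sun-AM→Vasquez.
Loads: Jensen 1/1, Vasquez 2/2, Osei 2/2, Diallo 1/1.

6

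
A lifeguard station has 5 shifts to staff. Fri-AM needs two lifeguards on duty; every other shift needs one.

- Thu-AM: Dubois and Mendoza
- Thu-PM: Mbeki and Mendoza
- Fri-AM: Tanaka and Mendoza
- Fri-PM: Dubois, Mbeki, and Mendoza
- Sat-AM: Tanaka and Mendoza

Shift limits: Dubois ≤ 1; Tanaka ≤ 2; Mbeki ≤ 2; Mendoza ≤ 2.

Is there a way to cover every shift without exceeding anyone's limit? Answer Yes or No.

Yes

Fri-AM can only be covered by Tanaka and Mendoza, so that assignment is forced.
One valid schedule: Thu-AM→Dubois, Thu-PM→Mbeki, Fri-AM→Tanaka+Mendoza, Fri-PM→Mbeki, Sat-AM→Tanaka.
Loads: Dubois 1/1, Tanaka 2/2, Mbeki 2/2, Mendoza 1/2 — all within limits.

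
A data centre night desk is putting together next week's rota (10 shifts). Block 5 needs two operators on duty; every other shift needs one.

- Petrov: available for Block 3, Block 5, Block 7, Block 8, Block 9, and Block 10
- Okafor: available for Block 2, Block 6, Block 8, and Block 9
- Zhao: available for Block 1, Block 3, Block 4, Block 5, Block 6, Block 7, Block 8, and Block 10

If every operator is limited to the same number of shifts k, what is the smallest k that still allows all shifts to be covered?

4

With 3 operators and 11 worker-slots to fill, someone must work at least ⌈11/3⌉ = 4 shifts, so k ≥ 4.
k = 4 works: Block 1→Zhao, Block 2→Okafor, Block 3→Petrov, Block 4→Zhao, Block 5→Petrov+Zhao, Block 6→Okafor, Block 7→Petrov, Block 8→Okafor, Block 9→Petrov, Block 10→Zhao.
Loads: Petrov 4, Okafor 3, Zhao 4 — all ≤ 4.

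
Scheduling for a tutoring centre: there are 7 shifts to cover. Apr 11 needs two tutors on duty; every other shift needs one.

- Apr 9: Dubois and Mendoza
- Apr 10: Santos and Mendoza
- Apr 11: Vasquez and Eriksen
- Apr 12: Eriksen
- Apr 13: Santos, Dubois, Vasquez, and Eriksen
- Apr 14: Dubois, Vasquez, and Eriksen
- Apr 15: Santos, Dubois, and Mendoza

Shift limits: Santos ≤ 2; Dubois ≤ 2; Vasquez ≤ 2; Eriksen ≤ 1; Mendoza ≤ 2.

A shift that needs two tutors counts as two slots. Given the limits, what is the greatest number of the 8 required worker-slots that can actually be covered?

7

Total capacity across all tutors is 2+2+2+1+2 = 9, and 8 slots are needed, so at most 8 can be filled.
Shifts {Apr 11, Apr 12} need 3 slots but only Vasquez and Eriksen are available for them, supplying at most 2 — so at least 1 slot must go unfilled.
An assignment achieving 7: Apr 9→Dubois, Apr 10→Santos, Apr 11→Vasquez, Apr 12→Eriksen, Apr 13→Vasquez, Apr 14→Dubois, Apr 15→Santos.
Loads: Santos 2/2, Dubois 2/2, Vasquez 2/2, Eriksen 1/1, Mendoza 0/2.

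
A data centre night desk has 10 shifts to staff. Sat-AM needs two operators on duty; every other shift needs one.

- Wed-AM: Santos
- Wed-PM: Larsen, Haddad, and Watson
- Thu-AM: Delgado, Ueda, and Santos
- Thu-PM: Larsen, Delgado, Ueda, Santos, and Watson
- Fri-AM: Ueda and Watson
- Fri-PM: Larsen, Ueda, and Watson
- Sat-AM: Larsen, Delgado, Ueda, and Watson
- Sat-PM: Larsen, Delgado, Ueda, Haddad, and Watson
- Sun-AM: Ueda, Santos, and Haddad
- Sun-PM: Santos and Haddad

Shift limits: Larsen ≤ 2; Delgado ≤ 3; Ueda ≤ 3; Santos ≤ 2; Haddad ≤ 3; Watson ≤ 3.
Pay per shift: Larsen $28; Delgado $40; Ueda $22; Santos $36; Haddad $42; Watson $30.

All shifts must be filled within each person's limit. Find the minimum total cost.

Wed-AM can only be covered by Santos, so that assignment is forced.
Picking the cheapest available operator for each shift independently would cost $282, but that ignores the shift limits.
An optimal schedule: Wed-AM→Santos, Wed-PM→Larsen, Thu-AM→Ueda, Thu-PM→Watson, Fri-AM→Ueda, Fri-PM→Larsen, Sat-AM→Watson+Delgado, Sat-PM→Watson, Sun-AM→Ueda, Sun-PM→Santos.
Total: 36 + 28 + 22 + 30 + 22 + 28 + 30 + 40 + 30 + 22 + 36 = $324.

$324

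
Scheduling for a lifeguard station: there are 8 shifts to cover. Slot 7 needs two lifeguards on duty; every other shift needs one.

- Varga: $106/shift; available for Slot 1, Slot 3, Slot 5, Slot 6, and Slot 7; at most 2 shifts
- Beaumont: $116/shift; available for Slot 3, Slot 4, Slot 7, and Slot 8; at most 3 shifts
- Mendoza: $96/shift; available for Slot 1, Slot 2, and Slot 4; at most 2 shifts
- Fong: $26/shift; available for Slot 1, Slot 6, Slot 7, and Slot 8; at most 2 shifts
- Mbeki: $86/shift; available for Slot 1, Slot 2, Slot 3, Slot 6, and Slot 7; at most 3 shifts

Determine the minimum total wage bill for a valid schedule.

$714

Slot 5 can only be covered by Varga, so that assignment is forced.
Picking the cheapest available lifeguard for each shift independently would cost $564, but that ignores the shift limits.
An optimal schedule: Slot 1→Mendoza, Slot 2→Mbeki, Slot 3→Mbeki, Slot 4→Mendoza, Slot 5→Varga, Slot 6→Fong, Slot 7→Mbeki+Varga, Slot 8→Fong.
Total: 96 + 86 + 86 + 96 + 106 + 26 + 86 + 106 + 26 = $714.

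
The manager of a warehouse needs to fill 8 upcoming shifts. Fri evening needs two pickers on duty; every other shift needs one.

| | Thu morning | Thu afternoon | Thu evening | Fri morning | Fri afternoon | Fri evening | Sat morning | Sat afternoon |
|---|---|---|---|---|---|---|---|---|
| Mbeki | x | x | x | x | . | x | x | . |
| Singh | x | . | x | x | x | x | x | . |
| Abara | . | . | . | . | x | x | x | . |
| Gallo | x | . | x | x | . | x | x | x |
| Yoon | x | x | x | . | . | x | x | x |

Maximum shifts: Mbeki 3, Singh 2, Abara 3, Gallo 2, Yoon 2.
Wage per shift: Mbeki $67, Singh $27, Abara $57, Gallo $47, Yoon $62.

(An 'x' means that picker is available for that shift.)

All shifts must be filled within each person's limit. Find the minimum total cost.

$443

Picking the cheapest available picker for each shift independently would cost $318, but that ignores the shift limits.
An optimal schedule: Thu morning→Singh, Thu afternoon→Yoon, Thu evening→Gallo, Fri morning→Singh, Fri afternoon→Abara, Fri evening→Abara+Yoon, Sat morning→Abara, Sat afternoon→Gallo.
Total: 27 + 62 + 47 + 27 + 57 + 57 + 62 + 57 + 47 = $443.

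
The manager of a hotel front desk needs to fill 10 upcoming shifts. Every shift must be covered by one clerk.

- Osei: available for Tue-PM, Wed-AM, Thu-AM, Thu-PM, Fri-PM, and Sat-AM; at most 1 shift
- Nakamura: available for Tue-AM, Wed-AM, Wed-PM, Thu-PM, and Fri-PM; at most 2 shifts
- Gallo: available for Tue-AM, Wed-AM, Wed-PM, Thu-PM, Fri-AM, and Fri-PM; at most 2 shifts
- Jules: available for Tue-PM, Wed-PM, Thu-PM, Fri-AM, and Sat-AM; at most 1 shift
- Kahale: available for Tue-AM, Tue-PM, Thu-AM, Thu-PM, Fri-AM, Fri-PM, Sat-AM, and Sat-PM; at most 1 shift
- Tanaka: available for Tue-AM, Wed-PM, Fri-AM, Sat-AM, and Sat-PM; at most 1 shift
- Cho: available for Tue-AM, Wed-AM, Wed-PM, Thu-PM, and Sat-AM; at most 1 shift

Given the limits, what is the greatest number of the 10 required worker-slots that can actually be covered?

9

Total capacity across all clerks is 1+2+2+1+1+1+1 = 9, and 10 slots are needed, so at most 9 can be filled.
An assignment achieving 9: Tue-AM→Gallo, Tue-PM→Jules, Wed-AM→Nakamura, Wed-PM→Tanaka, Thu-AM→Osei, Fri-AM→Gallo, Fri-PM→Nakamura, Sat-AM→Cho, Sat-PM→Kahale.
Loads: Osei 1/1, Nakamura 2/2, Gallo 2/2, Jules 1/1, Kahale 1/1, Tanaka 1/1, Cho 1/1.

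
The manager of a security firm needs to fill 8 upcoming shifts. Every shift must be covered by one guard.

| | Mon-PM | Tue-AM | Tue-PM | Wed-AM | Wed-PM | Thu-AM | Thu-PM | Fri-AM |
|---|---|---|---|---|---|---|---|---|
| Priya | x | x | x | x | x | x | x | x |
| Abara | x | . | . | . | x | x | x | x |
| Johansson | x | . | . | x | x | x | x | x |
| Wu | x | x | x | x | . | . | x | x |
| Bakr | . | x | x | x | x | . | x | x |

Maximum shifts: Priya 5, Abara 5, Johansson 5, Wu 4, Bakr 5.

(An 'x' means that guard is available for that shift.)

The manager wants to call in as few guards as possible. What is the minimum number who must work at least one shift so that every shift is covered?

2

8 slots to fill and no one can take more than 5, so at least ⌈8/5⌉ = 2 guards are needed.
Priya and Abara alone can cover everything: Mon-PM→Priya, Tue-AM→Priya, Tue-PM→Priya, Wed-AM→Priya, Wed-PM→Priya, Thu-AM→Abara, Thu-PM→Abara, Fri-AM→Abara.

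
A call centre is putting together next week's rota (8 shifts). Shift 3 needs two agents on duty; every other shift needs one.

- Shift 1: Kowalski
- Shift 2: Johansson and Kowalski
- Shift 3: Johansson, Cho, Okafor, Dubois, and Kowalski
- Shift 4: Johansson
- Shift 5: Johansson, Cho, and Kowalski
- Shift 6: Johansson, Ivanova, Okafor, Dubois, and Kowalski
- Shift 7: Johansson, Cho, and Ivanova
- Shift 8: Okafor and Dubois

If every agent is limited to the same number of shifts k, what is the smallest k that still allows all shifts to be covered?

2

With 6 agents and 9 worker-slots to fill, someone must work at least ⌈9/6⌉ = 2 shifts, so k ≥ 2.
k = 2 works: Shift 1→Kowalski, Shift 2→Johansson, Shift 3→Okafor+Dubois, Shift 4→Johansson, Shift 5→Cho, Shift 6→Ivanova, Shift 7→Cho, Shift 8→Okafor.
Loads: Johansson 2, Cho 2, Ivanova 1, Okafor 2, Dubois 1, Kowalski 1 — all ≤ 2.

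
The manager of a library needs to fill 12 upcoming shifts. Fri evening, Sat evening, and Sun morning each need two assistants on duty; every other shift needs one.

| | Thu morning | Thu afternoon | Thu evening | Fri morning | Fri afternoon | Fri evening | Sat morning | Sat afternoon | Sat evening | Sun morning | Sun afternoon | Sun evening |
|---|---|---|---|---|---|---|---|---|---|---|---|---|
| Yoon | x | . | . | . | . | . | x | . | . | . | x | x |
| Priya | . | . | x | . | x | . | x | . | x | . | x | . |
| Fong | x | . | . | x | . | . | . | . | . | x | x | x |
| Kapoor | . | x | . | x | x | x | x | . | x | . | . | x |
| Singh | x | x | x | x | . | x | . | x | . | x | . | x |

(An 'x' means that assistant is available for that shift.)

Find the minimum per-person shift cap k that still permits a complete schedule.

3

With 5 assistants and 15 worker-slots to fill, someone must work at least ⌈15/5⌉ = 3 shifts, so k ≥ 3.
k = 3 works: Thu morning→Yoon, Thu afternoon→Kapoor, Thu evening→Priya, Fri morning→Fong, Fri afternoon→Priya, Fri evening→Kapoor+Singh, Sat morning→Yoon, Sat afternoon→Singh, Sat evening→Priya+Kapoor, Sun morning→Fong+Singh, Sun afternoon→Yoon, Sun evening→Fong.
Loads: Yoon 3, Priya 3, Fong 3, Kapoor 3, Singh 3 — all ≤ 3.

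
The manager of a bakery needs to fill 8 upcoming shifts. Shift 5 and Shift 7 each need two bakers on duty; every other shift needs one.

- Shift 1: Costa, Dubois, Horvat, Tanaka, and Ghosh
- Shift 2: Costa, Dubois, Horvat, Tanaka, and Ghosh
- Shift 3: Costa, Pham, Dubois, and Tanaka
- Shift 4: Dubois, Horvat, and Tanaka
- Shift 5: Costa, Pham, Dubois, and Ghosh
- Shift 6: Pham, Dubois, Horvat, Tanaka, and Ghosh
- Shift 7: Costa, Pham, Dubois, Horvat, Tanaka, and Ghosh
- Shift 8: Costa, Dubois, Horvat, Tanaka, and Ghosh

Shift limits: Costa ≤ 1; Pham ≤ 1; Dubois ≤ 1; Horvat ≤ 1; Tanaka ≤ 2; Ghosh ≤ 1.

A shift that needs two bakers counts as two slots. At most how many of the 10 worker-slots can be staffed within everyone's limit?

7

Total capacity across all bakers is 1+1+1+1+2+1 = 7, and 10 slots are needed, so at most 7 can be filled.
An assignment achieving 7: Shift 1→Horvat, Shift 2→Tanaka, Shift 3→Costa, Shift 4→Dubois, Shift 5→Pham+Ghosh, Shift 6→Tanaka.
Loads: Costa 1/1, Pham 1/1, Dubois 1/1, Horvat 1/1, Tanaka 2/2, Ghosh 1/1.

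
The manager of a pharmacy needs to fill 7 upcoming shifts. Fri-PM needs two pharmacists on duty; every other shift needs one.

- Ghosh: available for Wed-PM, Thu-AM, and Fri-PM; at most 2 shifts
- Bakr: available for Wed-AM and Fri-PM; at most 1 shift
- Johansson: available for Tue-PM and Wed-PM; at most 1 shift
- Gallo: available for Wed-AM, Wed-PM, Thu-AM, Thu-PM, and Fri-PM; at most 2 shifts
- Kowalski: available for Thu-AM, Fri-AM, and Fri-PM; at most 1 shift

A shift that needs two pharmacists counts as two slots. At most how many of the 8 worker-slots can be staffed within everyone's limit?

Total capacity across all pharmacists is 2+1+1+2+1 = 7, and 8 slots are needed, so at most 7 can be filled.
An assignment achieving 7: Tue-PM→Johansson, Wed-AM→Bakr, Wed-PM→Ghosh, Thu-AM→Ghosh, Thu-PM→Gallo, Fri-AM→Kowalski, Fri-PM→Gallo.
Loads: Ghosh 2/2, Bakr 1/1, Johansson 1/1, Gallo 2/2, Kowalski 1/1.

7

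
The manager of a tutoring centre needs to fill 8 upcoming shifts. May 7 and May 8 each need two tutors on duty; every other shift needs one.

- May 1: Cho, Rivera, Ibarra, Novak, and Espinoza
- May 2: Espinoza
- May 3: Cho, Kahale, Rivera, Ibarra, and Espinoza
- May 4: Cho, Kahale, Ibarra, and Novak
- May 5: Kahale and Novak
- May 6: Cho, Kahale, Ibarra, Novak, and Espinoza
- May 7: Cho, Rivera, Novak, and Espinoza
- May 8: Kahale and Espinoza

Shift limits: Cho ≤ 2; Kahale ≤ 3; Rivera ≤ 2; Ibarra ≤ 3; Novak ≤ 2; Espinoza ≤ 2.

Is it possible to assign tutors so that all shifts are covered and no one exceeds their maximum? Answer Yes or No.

Yes

May 2 can only be covered by Espinoza, so that assignment is forced.
May 8 can only be covered by Kahale and Espinoza, so that assignment is forced.
One valid schedule: May 1→Cho, May 2→Espinoza, May 3→Kahale, May 4→Cho, May 5→Kahale, May 6→Ibarra, May 7→Rivera+Novak, May 8→Kahale+Espinoza.
Loads: Cho 2/2, Kahale 3/3, Rivera 1/2, Ibarra 1/3, Novak 1/2, Espinoza 2/2 — all within limits.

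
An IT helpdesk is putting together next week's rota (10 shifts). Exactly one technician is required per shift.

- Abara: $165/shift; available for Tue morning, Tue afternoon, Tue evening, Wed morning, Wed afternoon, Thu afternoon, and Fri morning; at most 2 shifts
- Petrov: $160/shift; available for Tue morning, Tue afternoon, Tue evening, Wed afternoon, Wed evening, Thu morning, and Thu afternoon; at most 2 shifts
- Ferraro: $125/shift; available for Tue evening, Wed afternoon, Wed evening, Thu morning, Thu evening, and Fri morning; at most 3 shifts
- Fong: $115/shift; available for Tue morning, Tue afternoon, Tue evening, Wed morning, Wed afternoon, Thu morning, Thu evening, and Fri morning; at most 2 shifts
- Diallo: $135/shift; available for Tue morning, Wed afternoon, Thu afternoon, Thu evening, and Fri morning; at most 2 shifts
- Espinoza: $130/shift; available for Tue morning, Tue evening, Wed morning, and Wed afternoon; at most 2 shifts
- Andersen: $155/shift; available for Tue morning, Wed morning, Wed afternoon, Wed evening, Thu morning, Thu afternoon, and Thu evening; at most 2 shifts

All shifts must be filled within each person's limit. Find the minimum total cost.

$1290

Picking the cheapest available technician for each shift independently would cost $1180, but that ignores the shift limits.
An optimal schedule: Tue morning→Espinoza, Tue afternoon→Fong, Tue evening→Espinoza, Wed morning→Fong, Wed afternoon→Andersen, Wed evening→Ferraro, Thu morning→Ferraro, Thu afternoon→Diallo, Thu evening→Ferraro, Fri morning→Diallo.
Total: 130 + 115 + 130 + 115 + 155 + 125 + 125 + 135 + 125 + 135 = $1290.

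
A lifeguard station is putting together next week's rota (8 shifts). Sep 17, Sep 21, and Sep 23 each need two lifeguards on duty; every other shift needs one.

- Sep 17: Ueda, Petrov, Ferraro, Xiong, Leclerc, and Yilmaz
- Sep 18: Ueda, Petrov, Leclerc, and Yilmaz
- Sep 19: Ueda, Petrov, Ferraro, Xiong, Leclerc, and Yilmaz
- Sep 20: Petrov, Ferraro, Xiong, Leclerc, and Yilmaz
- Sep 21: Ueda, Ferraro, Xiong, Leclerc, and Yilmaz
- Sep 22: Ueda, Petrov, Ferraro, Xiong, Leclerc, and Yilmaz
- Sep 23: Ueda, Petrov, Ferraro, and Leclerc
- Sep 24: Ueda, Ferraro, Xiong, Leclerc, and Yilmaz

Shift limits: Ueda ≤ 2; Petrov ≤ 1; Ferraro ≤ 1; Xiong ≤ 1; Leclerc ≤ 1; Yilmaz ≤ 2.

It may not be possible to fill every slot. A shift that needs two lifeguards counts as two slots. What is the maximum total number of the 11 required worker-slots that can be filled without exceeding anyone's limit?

Total capacity across all lifeguards is 2+1+1+1+1+2 = 8, and 11 slots are needed, so at most 8 can be filled.
An assignment achieving 8: Sep 17→Yilmaz, Sep 18→Ueda, Sep 20→Ferraro, Sep 21→Xiong+Leclerc, Sep 23→Ueda+Petrov, Sep 24→Yilmaz.
Loads: Ueda 2/2, Petrov 1/1, Ferraro 1/1, Xiong 1/1, Leclerc 1/1, Yilmaz 2/2.

8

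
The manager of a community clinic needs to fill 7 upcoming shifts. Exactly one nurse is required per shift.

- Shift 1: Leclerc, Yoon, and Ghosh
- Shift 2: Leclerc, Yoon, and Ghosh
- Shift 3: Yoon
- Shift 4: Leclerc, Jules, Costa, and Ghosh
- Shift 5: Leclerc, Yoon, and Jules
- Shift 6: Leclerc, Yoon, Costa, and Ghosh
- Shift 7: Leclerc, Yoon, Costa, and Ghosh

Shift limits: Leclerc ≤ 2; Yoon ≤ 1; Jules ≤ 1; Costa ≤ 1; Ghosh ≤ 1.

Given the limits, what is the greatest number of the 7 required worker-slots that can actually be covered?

Total capacity across all nurses is 2+1+1+1+1 = 6, and 7 slots are needed, so at most 6 can be filled.
An assignment achieving 6: Shift 1→Leclerc, Shift 2→Leclerc, Shift 3→Yoon, Shift 4→Costa, Shift 5→Jules, Shift 6→Ghosh.
Loads: Leclerc 2/2, Yoon 1/1, Jules 1/1, Costa 1/1, Ghosh 1/1.

6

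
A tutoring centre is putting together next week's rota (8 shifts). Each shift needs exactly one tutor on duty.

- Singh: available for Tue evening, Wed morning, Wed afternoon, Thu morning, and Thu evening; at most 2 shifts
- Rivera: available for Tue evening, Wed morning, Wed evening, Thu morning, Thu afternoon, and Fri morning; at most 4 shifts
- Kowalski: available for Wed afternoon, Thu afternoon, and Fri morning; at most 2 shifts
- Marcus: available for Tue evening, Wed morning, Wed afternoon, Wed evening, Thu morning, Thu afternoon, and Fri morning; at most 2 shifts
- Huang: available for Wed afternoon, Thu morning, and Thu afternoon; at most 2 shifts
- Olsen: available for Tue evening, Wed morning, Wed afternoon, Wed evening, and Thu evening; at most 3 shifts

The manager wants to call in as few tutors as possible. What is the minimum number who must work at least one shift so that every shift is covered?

8 slots to fill and no one can take more than 4, so at least ⌈8/4⌉ = 2 tutors are needed.
Any 2 tutors together have capacity at most 4+3 = 7 < 8 slots, so 2 can never suffice.
Singh, Rivera, and Kowalski alone can cover everything: Tue evening→Singh, Wed morning→Rivera, Wed afternoon→Kowalski, Wed evening→Rivera, Thu morning→Rivera, Thu afternoon→Rivera, Thu evening→Singh, Fri morning→Kowalski.

3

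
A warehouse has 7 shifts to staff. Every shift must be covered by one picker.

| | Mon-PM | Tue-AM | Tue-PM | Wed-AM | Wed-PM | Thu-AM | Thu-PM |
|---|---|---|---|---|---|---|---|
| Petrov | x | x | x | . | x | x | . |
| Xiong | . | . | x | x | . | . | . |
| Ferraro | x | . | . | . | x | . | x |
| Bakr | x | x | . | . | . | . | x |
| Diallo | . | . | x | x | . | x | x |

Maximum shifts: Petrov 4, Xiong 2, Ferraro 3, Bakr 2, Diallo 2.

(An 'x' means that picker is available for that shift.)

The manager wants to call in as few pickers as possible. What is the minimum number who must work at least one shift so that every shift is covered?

7 slots to fill and no one can take more than 4, so at least ⌈7/4⌉ = 2 pickers are needed.
No set of 2 pickers can cover every shift (each such set leaves at least one shift with no one available or exceeds a cap).
Petrov, Xiong, and Ferraro alone can cover everything: Mon-PM→Petrov, Tue-AM→Petrov, Tue-PM→Petrov, Wed-AM→Xiong, Wed-PM→Ferraro, Thu-AM→Petrov, Thu-PM→Ferraro.

3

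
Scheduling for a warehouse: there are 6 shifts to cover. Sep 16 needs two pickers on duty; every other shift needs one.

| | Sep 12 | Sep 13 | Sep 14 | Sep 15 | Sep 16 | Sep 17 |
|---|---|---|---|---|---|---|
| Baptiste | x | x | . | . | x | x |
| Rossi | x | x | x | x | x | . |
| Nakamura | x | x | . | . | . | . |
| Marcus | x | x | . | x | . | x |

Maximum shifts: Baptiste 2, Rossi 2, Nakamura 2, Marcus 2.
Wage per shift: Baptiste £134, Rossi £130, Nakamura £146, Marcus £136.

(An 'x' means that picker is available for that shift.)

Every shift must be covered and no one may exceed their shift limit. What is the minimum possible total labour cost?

£946

Sep 14 can only be covered by Rossi, so that assignment is forced.
Sep 16 can only be covered by Baptiste and Rossi, so that assignment is forced.
Picking the cheapest available picker for each shift independently would cost £918, but that ignores the shift limits.
An optimal schedule: Sep 12→Marcus, Sep 13→Nakamura, Sep 14→Rossi, Sep 15→Marcus, Sep 16→Rossi+Baptiste, Sep 17→Baptiste.
Total: 136 + 146 + 130 + 136 + 130 + 134 + 134 = £946.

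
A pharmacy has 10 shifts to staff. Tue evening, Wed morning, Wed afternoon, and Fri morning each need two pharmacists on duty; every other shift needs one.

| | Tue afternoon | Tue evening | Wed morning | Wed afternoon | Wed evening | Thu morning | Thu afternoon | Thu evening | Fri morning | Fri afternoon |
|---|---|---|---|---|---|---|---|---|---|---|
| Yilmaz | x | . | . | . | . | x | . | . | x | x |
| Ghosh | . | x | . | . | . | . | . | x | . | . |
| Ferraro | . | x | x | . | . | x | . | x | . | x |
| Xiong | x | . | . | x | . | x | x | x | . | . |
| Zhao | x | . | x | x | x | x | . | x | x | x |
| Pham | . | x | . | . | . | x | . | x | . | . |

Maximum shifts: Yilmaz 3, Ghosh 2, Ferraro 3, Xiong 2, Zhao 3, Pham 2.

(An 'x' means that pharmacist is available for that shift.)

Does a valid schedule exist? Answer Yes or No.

No

Total capacity is 15 and 14 slots are needed, so capacity alone doesn't rule it out.
Shifts {Wed morning, Wed afternoon, Wed evening, Fri morning} need 7 worker-slots in total, but the pharmacists available for any of those shifts (Yilmaz, Ferraro, Xiong, and Zhao) can supply at most 6 among them. So no valid schedule exists.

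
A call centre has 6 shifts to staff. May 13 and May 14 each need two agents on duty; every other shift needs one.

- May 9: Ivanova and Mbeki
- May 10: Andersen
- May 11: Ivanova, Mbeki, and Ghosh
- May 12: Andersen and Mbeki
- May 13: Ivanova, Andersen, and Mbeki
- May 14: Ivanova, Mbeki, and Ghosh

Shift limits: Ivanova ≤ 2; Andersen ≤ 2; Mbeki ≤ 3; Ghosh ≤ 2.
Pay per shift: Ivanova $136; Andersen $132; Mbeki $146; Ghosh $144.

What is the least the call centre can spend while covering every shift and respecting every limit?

May 10 can only be covered by Andersen, so that assignment is forced.
Picking the cheapest available agent for each shift independently would cost $1084, but that ignores the shift limits.
An optimal schedule: May 9→Ivanova, May 10→Andersen, May 11→Ghosh, May 12→Andersen, May 13→Ivanova+Mbeki, May 14→Ghosh+Mbeki.
Total: 136 + 132 + 144 + 132 + 136 + 146 + 144 + 146 = $1116.

$1116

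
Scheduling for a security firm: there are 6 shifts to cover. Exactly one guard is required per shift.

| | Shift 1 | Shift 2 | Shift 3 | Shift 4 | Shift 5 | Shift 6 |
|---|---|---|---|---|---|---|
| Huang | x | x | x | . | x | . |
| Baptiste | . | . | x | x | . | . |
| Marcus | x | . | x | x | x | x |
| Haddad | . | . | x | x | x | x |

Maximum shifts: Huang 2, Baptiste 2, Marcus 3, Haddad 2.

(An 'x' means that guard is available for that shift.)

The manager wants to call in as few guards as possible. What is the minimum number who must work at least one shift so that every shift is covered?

6 slots to fill and no one can take more than 3, so at least ⌈6/3⌉ = 2 guards are needed.
Any 2 guards together have capacity at most 3+2 = 5 < 6 slots, so 2 can never suffice.
Huang, Baptiste, and Marcus alone can cover everything: Shift 1→Huang, Shift 2→Huang, Shift 3→Baptiste, Shift 4→Baptiste, Shift 5→Marcus, Shift 6→Marcus.

3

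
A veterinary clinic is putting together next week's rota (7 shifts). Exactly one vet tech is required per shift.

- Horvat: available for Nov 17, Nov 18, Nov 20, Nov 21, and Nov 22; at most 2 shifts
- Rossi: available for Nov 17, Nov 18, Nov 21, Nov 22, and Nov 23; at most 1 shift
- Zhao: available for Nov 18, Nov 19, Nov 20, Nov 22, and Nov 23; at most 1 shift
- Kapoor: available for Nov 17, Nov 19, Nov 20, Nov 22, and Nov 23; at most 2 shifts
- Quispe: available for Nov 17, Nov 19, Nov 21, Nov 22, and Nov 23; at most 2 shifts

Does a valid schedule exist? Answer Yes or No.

One valid schedule: Nov 17→Kapoor, Nov 18→Horvat, Nov 19→Zhao, Nov 20→Horvat, Nov 21→Rossi, Nov 22→Quispe, Nov 23→Kapoor.
Loads: Horvat 2/2, Rossi 1/1, Zhao 1/1, Kapoor 2/2, Quispe 1/2 — all within limits.

Yes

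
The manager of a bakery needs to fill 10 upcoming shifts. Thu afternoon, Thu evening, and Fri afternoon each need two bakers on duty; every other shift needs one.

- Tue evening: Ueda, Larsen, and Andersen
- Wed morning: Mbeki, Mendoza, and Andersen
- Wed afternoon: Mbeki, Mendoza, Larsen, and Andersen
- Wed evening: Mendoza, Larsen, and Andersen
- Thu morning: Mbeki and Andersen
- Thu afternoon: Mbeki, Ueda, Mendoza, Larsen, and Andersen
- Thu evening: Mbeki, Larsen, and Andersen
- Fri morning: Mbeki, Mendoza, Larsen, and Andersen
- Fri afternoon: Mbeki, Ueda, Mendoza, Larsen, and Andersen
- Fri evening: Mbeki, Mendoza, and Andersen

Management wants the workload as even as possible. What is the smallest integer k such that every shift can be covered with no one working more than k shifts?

With 5 bakers and 13 worker-slots to fill, someone must work at least ⌈13/5⌉ = 3 shifts, so k ≥ 3.
k = 3 works: Tue evening→Ueda, Wed morning→Mbeki, Wed afternoon→Mendoza, Wed evening→Mendoza, Thu morning→Mbeki, Thu afternoon→Ueda+Larsen, Thu evening→Mbeki+Larsen, Fri morning→Larsen, Fri afternoon→Ueda+Andersen, Fri evening→Mendoza.
Loads: Mbeki 3, Ueda 3, Mendoza 3, Larsen 3, Andersen 1 — all ≤ 3.

3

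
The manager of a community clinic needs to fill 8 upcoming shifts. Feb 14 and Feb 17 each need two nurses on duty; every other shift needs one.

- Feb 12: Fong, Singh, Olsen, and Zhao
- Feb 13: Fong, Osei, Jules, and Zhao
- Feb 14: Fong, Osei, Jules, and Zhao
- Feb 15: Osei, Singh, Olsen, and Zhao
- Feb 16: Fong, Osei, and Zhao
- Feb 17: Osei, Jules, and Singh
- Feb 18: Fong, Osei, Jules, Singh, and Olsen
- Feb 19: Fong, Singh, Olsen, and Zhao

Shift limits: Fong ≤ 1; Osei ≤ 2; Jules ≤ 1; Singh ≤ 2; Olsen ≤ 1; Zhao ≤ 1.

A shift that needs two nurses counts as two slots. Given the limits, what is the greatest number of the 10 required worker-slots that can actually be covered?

8

Total capacity across all nurses is 1+2+1+2+1+1 = 8, and 10 slots are needed, so at most 8 can be filled.
An assignment achieving 8: Feb 12→Singh, Feb 13→Osei, Feb 14→Zhao, Feb 15→Singh, Feb 16→Fong, Feb 17→Osei+Jules, Feb 19→Olsen.
Loads: Fong 1/1, Osei 2/2, Jules 1/1, Singh 2/2, Olsen 1/1, Zhao 1/1.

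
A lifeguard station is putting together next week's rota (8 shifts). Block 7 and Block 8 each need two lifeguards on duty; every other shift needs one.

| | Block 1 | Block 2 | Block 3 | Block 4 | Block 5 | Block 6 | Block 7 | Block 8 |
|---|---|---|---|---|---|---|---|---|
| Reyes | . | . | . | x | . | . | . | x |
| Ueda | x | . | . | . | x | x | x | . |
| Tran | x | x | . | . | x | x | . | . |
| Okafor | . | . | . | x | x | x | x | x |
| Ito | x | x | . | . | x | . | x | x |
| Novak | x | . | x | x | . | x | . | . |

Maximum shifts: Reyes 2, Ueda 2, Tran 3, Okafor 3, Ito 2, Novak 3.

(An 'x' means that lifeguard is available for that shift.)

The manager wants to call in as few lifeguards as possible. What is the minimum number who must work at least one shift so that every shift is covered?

4

10 slots to fill and no one can take more than 3, so at least ⌈10/3⌉ = 4 lifeguards are needed.
Reyes, Okafor, Ito, and Novak alone can cover everything: Block 1→Novak, Block 2→Ito, Block 3→Novak, Block 4→Reyes, Block 5→Okafor, Block 6→Novak, Block 7→Okafor+Ito, Block 8→Reyes+Okafor.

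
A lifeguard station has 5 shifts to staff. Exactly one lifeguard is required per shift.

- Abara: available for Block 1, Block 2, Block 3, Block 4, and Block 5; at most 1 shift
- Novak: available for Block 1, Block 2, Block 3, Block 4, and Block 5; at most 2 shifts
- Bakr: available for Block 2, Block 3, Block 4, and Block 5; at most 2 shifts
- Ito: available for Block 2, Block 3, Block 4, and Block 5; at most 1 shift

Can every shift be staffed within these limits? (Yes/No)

Yes

One valid schedule: Block 1→Abara, Block 2→Novak, Block 3→Novak, Block 4→Bakr, Block 5→Bakr.
Loads: Abara 1/1, Novak 2/2, Bakr 2/2, Ito 0/1 — all within limits.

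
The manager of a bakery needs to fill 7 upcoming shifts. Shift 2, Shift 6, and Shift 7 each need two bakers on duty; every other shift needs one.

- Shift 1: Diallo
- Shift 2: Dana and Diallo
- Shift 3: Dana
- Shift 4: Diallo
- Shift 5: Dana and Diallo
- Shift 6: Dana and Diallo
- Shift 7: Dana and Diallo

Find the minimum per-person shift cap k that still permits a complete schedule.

5

With 2 bakers and 10 worker-slots to fill, someone must work at least ⌈10/2⌉ = 5 shifts, so k ≥ 5.
k = 5 works: Shift 1→Diallo, Shift 2→Dana+Diallo, Shift 3→Dana, Shift 4→Diallo, Shift 5→Dana, Shift 6→Dana+Diallo, Shift 7→Dana+Diallo.
Loads: Dana 5, Diallo 5 — all ≤ 5.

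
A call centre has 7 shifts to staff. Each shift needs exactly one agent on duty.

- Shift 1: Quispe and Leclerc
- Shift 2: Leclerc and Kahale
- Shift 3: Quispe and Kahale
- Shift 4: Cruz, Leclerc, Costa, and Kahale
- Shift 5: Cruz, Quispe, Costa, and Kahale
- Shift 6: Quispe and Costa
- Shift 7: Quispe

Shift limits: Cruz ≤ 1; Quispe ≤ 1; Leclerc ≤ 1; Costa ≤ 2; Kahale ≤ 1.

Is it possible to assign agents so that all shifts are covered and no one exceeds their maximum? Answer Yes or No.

Shifts {Shift 1, Shift 2, Shift 3, Shift 7} need 4 worker-slots in total, but the agents available for any of those shifts (Quispe, Leclerc, and Kahale) can supply at most 3 among them. So no valid schedule exists.

No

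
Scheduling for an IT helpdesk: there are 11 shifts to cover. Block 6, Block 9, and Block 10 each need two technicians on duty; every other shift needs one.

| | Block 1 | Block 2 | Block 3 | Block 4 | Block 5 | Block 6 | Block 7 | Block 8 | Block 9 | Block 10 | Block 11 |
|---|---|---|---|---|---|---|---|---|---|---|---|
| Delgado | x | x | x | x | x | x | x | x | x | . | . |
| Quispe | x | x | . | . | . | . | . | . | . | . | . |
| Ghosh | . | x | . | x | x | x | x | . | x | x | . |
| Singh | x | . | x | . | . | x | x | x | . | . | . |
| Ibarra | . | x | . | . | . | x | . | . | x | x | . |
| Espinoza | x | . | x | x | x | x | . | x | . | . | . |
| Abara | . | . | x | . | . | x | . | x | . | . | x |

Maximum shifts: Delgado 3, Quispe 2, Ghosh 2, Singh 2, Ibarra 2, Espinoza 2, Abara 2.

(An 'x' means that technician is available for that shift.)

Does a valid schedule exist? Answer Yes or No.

Yes

Block 10 can only be covered by Ghosh and Ibarra, so that assignment is forced.
Block 11 can only be covered by Abara, so that assignment is forced.
One valid schedule: Block 1→Quispe, Block 2→Quispe, Block 3→Singh, Block 4→Delgado, Block 5→Delgado, Block 6→Espinoza+Abara, Block 7→Delgado, Block 8→Singh, Block 9→Ghosh+Ibarra, Block 10→Ghosh+Ibarra, Block 11→Abara.
Loads: Delgado 3/3, Quispe 2/2, Ghosh 2/2, Singh 2/2, Ibarra 2/2, Espinoza 1/2, Abara 2/2 — all within limits.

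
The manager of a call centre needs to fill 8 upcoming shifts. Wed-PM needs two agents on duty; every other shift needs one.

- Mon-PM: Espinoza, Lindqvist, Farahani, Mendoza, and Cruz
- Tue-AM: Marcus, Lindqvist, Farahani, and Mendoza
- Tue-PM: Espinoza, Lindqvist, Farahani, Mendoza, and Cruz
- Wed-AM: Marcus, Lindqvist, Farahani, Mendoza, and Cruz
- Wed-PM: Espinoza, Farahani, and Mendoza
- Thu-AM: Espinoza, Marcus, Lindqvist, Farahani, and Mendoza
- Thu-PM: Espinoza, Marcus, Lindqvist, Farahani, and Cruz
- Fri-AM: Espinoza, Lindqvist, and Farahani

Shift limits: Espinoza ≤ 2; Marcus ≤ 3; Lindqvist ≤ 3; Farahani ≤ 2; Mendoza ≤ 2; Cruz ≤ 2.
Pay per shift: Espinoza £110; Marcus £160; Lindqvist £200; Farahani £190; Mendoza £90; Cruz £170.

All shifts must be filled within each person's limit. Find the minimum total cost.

Picking the cheapest available agent for each shift independently would cost £870, but that ignores the shift limits.
An optimal schedule: Mon-PM→Cruz, Tue-AM→Mendoza, Tue-PM→Cruz, Wed-AM→Marcus, Wed-PM→Mendoza+Espinoza, Thu-AM→Marcus, Thu-PM→Marcus, Fri-AM→Espinoza.
Total: 170 + 90 + 170 + 160 + 90 + 110 + 160 + 160 + 110 = £1220.

£1220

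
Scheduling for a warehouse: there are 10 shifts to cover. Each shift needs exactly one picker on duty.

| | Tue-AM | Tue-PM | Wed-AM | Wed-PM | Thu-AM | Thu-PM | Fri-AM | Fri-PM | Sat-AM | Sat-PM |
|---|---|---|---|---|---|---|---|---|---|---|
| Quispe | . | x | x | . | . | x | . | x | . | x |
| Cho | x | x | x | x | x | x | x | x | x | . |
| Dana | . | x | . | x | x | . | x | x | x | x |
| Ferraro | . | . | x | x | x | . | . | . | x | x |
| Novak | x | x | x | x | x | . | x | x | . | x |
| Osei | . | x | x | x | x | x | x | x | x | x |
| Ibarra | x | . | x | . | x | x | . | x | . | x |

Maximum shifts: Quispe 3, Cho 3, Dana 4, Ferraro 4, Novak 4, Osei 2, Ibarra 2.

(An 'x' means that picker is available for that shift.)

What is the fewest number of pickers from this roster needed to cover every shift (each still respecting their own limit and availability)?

3

10 slots to fill and no one can take more than 4, so at least ⌈10/4⌉ = 3 pickers are needed.
Quispe, Cho, and Dana alone can cover everything: Tue-AM→Cho, Tue-PM→Dana, Wed-AM→Quispe, Wed-PM→Cho, Thu-AM→Cho, Thu-PM→Quispe, Fri-AM→Dana, Fri-PM→Dana, Sat-AM→Dana, Sat-PM→Quispe.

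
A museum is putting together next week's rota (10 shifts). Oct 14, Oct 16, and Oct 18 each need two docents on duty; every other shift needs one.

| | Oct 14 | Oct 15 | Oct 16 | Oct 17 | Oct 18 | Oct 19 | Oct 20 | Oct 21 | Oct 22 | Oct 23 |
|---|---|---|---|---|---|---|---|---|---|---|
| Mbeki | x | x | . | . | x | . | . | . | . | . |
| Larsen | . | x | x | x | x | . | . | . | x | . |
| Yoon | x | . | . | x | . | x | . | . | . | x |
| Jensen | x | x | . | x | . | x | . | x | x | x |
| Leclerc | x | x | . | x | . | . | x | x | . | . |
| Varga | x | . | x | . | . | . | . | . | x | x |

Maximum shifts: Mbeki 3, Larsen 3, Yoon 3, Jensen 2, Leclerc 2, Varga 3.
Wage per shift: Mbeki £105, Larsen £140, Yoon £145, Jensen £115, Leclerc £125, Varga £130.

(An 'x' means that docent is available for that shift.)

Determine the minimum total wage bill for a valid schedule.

Oct 16 can only be covered by Larsen and Varga, so that assignment is forced.
Oct 18 can only be covered by Mbeki and Larsen, so that assignment is forced.
Oct 20 can only be covered by Leclerc, so that assignment is forced.
Picking the cheapest available docent for each shift independently would cost £1540, but that ignores the shift limits.
An optimal schedule: Oct 14→Mbeki+Leclerc, Oct 15→Mbeki, Oct 16→Varga+Larsen, Oct 17→Larsen, Oct 18→Mbeki+Larsen, Oct 19→Jensen, Oct 20→Leclerc, Oct 21→Jensen, Oct 22→Varga, Oct 23→Varga.
Total: 105 + 125 + 105 + 130 + 140 + 140 + 105 + 140 + 115 + 125 + 115 + 130 + 130 = £1605.

£1605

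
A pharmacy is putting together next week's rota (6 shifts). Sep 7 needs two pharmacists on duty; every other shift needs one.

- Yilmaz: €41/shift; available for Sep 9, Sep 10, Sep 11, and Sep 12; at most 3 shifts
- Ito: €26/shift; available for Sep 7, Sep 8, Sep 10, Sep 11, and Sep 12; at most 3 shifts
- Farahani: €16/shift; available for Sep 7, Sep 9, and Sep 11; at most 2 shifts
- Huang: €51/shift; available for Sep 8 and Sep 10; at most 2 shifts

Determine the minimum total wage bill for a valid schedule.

Sep 7 can only be covered by Ito and Farahani, so that assignment is forced.
Picking the cheapest available pharmacist for each shift independently would cost €152, but that ignores the shift limits.
An optimal schedule: Sep 7→Farahani+Ito, Sep 8→Ito, Sep 9→Farahani, Sep 10→Yilmaz, Sep 11→Yilmaz, Sep 12→Ito.
Total: 16 + 26 + 26 + 16 + 41 + 41 + 26 = €192.

€192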